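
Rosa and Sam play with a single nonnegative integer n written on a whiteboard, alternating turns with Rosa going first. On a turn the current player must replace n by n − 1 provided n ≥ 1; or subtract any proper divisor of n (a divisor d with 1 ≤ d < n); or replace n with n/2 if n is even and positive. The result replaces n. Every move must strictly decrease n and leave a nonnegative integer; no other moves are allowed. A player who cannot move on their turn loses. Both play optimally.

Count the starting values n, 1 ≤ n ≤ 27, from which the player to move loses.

13

Use the standard recursion: the mover loses at a terminal position; elsewhere, the mover wins exactly when some move hands the opponent an L position.
n=0: no move → L
n=1: W (go to 0, an L position)
n=2: L (sole option 1(W) is W)
n=3: W (go to 2, an L position)
n=4: W (go to 2, an L position)
n=5: L (sole option 4(W) is W)
n=6: W (go to 5, an L position)
n=7: L (sole option 6(W) is W)
n=8: W (go to 7, an L position)
n=9: L (options 6(W), 8(W) are all W)
n=10: W (go to 5, an L position)
n=11: L (sole option 10(W) is W)
n=12: W (go to 9, an L position)
n=13: L (sole option 12(W) is W)
n=14: W (go to 7, an L position)
n=15: L (options 10(W), 12(W), 14(W) are all W)
n=16: W (go to 15, an L position)
n=17: L (sole option 16(W) is W)
n=18: W (go to 9, an L position)
n=19: L (sole option 18(W) is W)
n=20: W (go to 15, an L position)
n=21: L (options 14(W), 18(W), 20(W) are all W)
n=22: W (go to 11, an L position)
n=23: L (sole option 22(W) is W)
n=24: W (go to 21, an L position)
n=25: L (options 20(W), 24(W) are all W)
n=26: W (go to 13, an L position)
n=27: L (options 18(W), 24(W), 26(W) are all W)
L entries with 1 ≤ n ≤ 27 (n=0 is outside the asked range and is not counted): n = 2, 5, 7, 9, 11, 13, 15, 17, 19, 21, 23, 25, 27; that makes 13.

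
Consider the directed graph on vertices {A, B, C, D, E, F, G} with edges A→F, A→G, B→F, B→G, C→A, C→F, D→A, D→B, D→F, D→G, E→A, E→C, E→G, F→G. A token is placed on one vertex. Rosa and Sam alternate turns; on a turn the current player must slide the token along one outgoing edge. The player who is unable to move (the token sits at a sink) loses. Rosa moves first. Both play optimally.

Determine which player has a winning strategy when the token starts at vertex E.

Rosa wins.

Use the standard recursion: the mover loses at a terminal position; elsewhere, the mover wins exactly when some move hands the opponent an L position.
Every edge goes from a vertex to one that appears earlier in the order G, F, B, A, D, C, E, so processing vertices in that order labels each vertex after all of its successors.
G: no outgoing edge → L
F: reaches L-position G → W
B: reaches L-position G → W
A: reaches L-position G → W
D: reaches L-position G → W
C: only reaches A(W), F(W), all W → L
E: reaches L-position C → W
From E Rosa can move to C, reaching an L position.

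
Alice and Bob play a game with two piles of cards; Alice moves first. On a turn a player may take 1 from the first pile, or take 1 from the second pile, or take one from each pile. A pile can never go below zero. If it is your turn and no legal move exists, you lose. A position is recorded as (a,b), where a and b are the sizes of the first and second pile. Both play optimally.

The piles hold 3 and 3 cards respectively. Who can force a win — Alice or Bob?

Classify positions by backward induction: terminal positions (no move available) are L. From any other position, the mover wins iff some move reaches an L.
No move ever increases a pile, so every position that can arise here has a ≤ 3 and b ≤ 3; it is enough to label the cells with 0 ≤ a ≤ 3 and 0 ≤ b ≤ 3.
Every move lowers a or b (never raises either), so fill the grid row by row in increasing a, and left to right within a row: each cell's successors are then already labelled.
      b=0  b=1  b=2  b=3
a=0:    L    W    L    W
a=1:    W    W    W    W
a=2:    L    W    L    W
a=3:    W    W    W    W
Cells with no legal move (terminal, hence L): (0,0).
The remaining L cells, each justified by listing all of its moves:
(0,2): →(0,1)(W) only, which is W, so L
(2,0): →(1,0)(W) only, which is W, so L
(2,2): →(1,2)(W), (2,1)(W), (1,1)(W) — all W, so L
Every other cell has at least one move into one of the L cells above, so it is W.
The starting position (3,3) is W: Alice should move to (2,2), handing over an L position.

Alice wins.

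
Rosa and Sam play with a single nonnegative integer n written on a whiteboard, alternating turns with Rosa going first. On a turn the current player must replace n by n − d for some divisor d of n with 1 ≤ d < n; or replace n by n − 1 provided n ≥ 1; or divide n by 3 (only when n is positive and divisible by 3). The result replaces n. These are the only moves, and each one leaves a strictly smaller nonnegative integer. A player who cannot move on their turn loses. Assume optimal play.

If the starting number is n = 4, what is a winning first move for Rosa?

Move to 2.

Use the standard recursion: the mover loses at a terminal position; elsewhere, the mover wins exactly when some move hands the opponent an L position.
n=0: no move → L
n=1: W (go to 0, an L position)
n=2: L (sole option 1(W) is W)
n=3: W (go to 2, an L position)
n=4: W (go to 2, an L position)
From 4, the L positions reachable in one move are: 2.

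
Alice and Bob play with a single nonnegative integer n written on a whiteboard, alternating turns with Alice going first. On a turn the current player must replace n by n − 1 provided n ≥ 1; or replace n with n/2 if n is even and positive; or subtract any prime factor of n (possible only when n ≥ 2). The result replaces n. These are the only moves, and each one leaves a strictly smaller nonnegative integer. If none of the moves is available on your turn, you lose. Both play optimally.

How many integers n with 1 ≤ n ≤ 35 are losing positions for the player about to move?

Positions with no move are L. A position that does have a move is losing for the player to move precisely when every available move leads to a winning position for the opponent. Fill in the labels:
n=0: no move → L
n=1: →0(L), so W
n=2: →0(L), so W
n=3: →0(L), so W
n=4: →2(W), 3(W) — all W, so L
n=5: →0(L), so W
n=6: →4(L), so W
n=7: →0(L), so W
n=8: →4(L), so W
n=9: →6(W), 8(W) — all W, so L
n=10: →9(L), so W
n=11: →0(L), so W
n=12: →9(L), so W
n=13: →0(L), so W
n=14: →7(W), 12(W), 13(W) — all W, so L
n=15: →14(L), so W
n=16: →14(L), so W
n=17: →0(L), so W
n=18: →9(L), so W
n=19: →0(L), so W
n=20: →10(W), 15(W), 18(W), 19(W) — all W, so L
n=21: →14(L), so W
n=22: →20(L), so W
n=23: →0(L), so W
n=24: →12(W), 21(W), 22(W), 23(W) — all W, so L
n=25: →20(L), so W
n=26: →24(L), so W
n=27: →24(L), so W
n=28: →14(L), so W
n=29: →0(L), so W
n=30: →15(W), 25(W), 27(W), 28(W), 29(W) — all W, so L
n=31: →0(L), so W
n=32: →30(L), so W
n=33: →30(L), so W
n=34: →17(W), 32(W), 33(W) — all W, so L
n=35: →30(L), so W
L entries with 1 ≤ n ≤ 35 (n=0 is outside the asked range and is not counted): n = 4, 9, 14, 20, 24, 30, 34; that makes 7.

7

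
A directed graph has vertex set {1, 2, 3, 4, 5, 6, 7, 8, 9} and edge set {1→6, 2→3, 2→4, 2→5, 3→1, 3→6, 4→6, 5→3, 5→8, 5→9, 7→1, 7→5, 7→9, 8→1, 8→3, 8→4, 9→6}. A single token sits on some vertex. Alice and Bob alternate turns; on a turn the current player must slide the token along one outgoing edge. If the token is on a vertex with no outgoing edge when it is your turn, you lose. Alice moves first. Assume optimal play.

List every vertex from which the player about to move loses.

2, 6, 7, 8

Positions with no move are L. A position that does have a move is losing for the player to move precisely when every available move leads to a winning position for the opponent. Fill in the labels:
Every edge goes from a vertex to one that appears earlier in the order 6, 9, 1, 3, 4, 8, 5, 2, 7, so processing vertices in that order labels each vertex after all of its successors.
6: no outgoing edge → L
9: →6(L), so W
1: →6(L), so W
3: →6(L), so W
4: →6(L), so W
8: →4(W), 3(W), 1(W) — all W, so L
5: →8(L), so W
2: →5(W), 4(W), 3(W) — all W, so L
7: →5(W), 1(W), 9(W) — all W, so L
The losing starting vertices are exactly the entries labelled L in this table (4 of them).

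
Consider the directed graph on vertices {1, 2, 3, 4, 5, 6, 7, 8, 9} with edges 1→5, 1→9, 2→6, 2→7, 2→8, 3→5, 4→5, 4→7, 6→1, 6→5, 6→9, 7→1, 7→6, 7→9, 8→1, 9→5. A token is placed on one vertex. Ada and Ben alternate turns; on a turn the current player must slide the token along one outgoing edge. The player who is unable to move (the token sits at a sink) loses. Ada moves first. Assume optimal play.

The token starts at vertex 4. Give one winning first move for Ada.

Move to 7.

Label each position W (a win for the player to move) or L (a loss). A position with no legal move is L; any other position is W exactly when some move reaches an L, and L when every move reaches a W.
Every edge goes from a vertex to one that appears earlier in the order 5, 9, 1, 6, 8, 7, 4, 2, 3, so processing vertices in that order labels each vertex after all of its successors.
5: no outgoing edge → L
9: W (go to 5, an L position)
1: W (go to 5, an L position)
6: W (go to 5, an L position)
8: L (sole option 1(W) is W)
7: L (options 6(W), 1(W), 9(W) are all W)
4: W (go to 7, an L position)
2: W (go to 7, an L position)
3: W (go to 5, an L position)
From 4, the L positions reachable in one move are: 7, 5. Any move reaching one of these is winning.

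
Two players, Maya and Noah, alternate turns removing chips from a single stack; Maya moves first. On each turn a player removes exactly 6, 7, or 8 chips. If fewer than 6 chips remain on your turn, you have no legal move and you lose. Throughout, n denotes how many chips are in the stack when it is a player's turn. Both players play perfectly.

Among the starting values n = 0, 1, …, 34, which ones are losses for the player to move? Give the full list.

Label each position W (a win for the player to move) or L (a loss). A position with no legal move is L; any other position is W exactly when some move reaches an L, and L when every move reaches a W.
n=0: no move → L
n=1: no move → L
n=2: no move → L
n=3: no move → L
n=4: no move → L
n=5: no move → L
n=6: reaches L-position 0 → W
n=7: reaches L-position 1 → W
n=8: reaches L-position 2 → W
n=9: reaches L-position 3 → W
n=10: reaches L-position 4 → W
n=11: reaches L-position 5 → W
n=12: reaches L-position 5 → W
n=13: reaches L-position 5 → W
n=14: only reaches 8(W), 7(W), 6(W), all W → L
n=15: only reaches 9(W), 8(W), 7(W), all W → L
n=16: only reaches 10(W), 9(W), 8(W), all W → L
n=17: only reaches 11(W), 10(W), 9(W), all W → L
n=18: only reaches 12(W), 11(W), 10(W), all W → L
n=19: only reaches 13(W), 12(W), 11(W), all W → L
n=20: reaches L-position 14 → W
n=21: reaches L-position 15 → W
n=22: reaches L-position 16 → W
n=23: reaches L-position 17 → W
n=24: reaches L-position 18 → W
n=25: reaches L-position 19 → W
n=26: reaches L-position 19 → W
n=27: reaches L-position 19 → W
n=28: only reaches 22(W), 21(W), 20(W), all W → L
n=29: only reaches 23(W), 22(W), 21(W), all W → L
n=30: only reaches 24(W), 23(W), 22(W), all W → L
n=31: only reaches 25(W), 24(W), 23(W), all W → L
n=32: only reaches 26(W), 25(W), 24(W), all W → L
n=33: only reaches 27(W), 26(W), 25(W), all W → L
n=34: reaches L-position 28 → W
Reading off the rows marked L gives the requested list; there are 18 such values of n.

0, 1, 2, 3, 4, 5, 14, 15, 16, 17, 18, 19, 28, 29, 30, 31, 32, 33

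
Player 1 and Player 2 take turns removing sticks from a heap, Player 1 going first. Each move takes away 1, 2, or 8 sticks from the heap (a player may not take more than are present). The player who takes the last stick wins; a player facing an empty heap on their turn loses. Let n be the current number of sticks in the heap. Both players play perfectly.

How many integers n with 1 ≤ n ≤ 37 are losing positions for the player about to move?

12

Label each position W (a win for the player to move) or L (a loss). A position with no legal move is L; any other position is W exactly when some move reaches an L, and L when every move reaches a W.
n=0: no move → L
n=1: →0(L), so W
n=2: →0(L), so W
n=3: →2(W), 1(W) — all W, so L
n=4: →3(L), so W
n=5: →3(L), so W
n=6: →5(W), 4(W) — all W, so L
n=7: →6(L), so W
n=8: →6(L), so W
n=9: →8(W), 7(W), 1(W) — all W, so L
n=10: →9(L), so W
n=11: →9(L), so W
n=12: →11(W), 10(W), 4(W) — all W, so L
n=13: →12(L), so W
n=14: →12(L), so W
n=15: →14(W), 13(W), 7(W) — all W, so L
n=16: →15(L), so W
n=17: →15(L), so W
n=18: →17(W), 16(W), 10(W) — all W, so L
n=19: →18(L), so W
n=20: →18(L), so W
n=21: →20(W), 19(W), 13(W) — all W, so L
n=22: →21(L), so W
n=23: →21(L), so W
n=24: →23(W), 22(W), 16(W) — all W, so L
n=25: →24(L), so W
n=26: →24(L), so W
n=27: →26(W), 25(W), 19(W) — all W, so L
n=28: →27(L), so W
n=29: →27(L), so W
n=30: →29(W), 28(W), 22(W) — all W, so L
n=31: →30(L), so W
n=32: →30(L), so W
n=33: →32(W), 31(W), 25(W) — all W, so L
n=34: →33(L), so W
n=35: →33(L), so W
n=36: →35(W), 34(W), 28(W) — all W, so L
n=37: →36(L), so W
L entries with 1 ≤ n ≤ 37 (n=0 is outside the asked range and is not counted): n = 3, 6, 9, 12, 15, 18, 21, 24, 27, 30, 33, 36; that makes 12.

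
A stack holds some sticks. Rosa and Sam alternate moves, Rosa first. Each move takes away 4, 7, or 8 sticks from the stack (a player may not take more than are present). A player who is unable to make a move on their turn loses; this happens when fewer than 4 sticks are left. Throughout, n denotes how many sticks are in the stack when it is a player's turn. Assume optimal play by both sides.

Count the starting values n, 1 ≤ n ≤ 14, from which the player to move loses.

Positions with no move are L. A position that does have a move is losing for the player to move precisely when every available move leads to a winning position for the opponent. Fill in the labels:
n=0: no move → L
n=1: no move → L
n=2: no move → L
n=3: no move → L
n=4: reaches L-position 0 → W
n=5: reaches L-position 1 → W
n=6: reaches L-position 2 → W
n=7: reaches L-position 3 → W
n=8: reaches L-position 1 → W
n=9: reaches L-position 2 → W
n=10: reaches L-position 3 → W
n=11: reaches L-position 3 → W
n=12: only reaches 8(W), 5(W), 4(W), all W → L
n=13: only reaches 9(W), 6(W), 5(W), all W → L
n=14: only reaches 10(W), 7(W), 6(W), all W → L
L entries with 1 ≤ n ≤ 14 (n=0 is outside the asked range and is not counted): n = 1, 2, 3, 12, 13, 14; that makes 6.

6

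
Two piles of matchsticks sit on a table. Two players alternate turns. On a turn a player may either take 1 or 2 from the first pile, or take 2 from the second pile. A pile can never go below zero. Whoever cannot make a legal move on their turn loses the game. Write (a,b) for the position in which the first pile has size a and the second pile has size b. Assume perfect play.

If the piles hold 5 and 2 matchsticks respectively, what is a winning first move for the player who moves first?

Build the W/L table. Terminal = L. A non-terminal position is W if it has a move to some L; otherwise it is L.
No move ever increases a pile, so every position that can arise here has a ≤ 5 and b ≤ 2; it is enough to label the cells with 0 ≤ a ≤ 5 and 0 ≤ b ≤ 2.
Every move lowers a or b (never raises either), so fill the grid row by row in increasing a, and left to right within a row: each cell's successors are then already labelled.
      b=0  b=1  b=2
a=0:    L    L    W
a=1:    W    W    L
a=2:    W    W    W
a=3:    L    L    W
a=4:    W    W    L
a=5:    W    W    W
Cells with no legal move (terminal, hence L): (0,0), (0,1).
The remaining L cells, each justified by listing all of its moves:
(1,2): L (options (0,2)(W), (1,0)(W) are all W)
(3,0): L (options (2,0)(W), (1,0)(W) are all W)
(3,1): L (options (2,1)(W), (1,1)(W) are all W)
(4,2): L (options (3,2)(W), (2,2)(W), (4,0)(W) are all W)
Every other cell has at least one move into one of the L cells above, so it is W.
From (5,2), the L positions reachable in one move are: (4,2).

Move to (4,2).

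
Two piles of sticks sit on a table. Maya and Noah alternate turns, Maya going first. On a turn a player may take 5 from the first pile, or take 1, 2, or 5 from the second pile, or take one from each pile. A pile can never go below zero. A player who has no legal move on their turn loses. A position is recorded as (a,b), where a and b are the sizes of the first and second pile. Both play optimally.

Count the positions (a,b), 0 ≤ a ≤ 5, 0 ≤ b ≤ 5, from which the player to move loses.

12

Use the standard recursion: the mover loses at a terminal position; elsewhere, the mover wins exactly when some move hands the opponent an L position.
Every move lowers a or b (never raises either), so fill the grid row by row in increasing a, and left to right within a row: each cell's successors are then already labelled.
      b=0  b=1  b=2  b=3  b=4  b=5
a=0:    L    W    W    L    W    W
a=1:    L    W    W    L    W    W
a=2:    L    W    W    L    W    W
a=3:    L    W    W    L    W    W
a=4:    L    W    W    L    W    W
a=5:    W    W    L    W    W    L
Cells with no legal move (terminal, hence L): (0,0), (1,0), (2,0), (3,0), (4,0).
The remaining L cells, each justified by listing all of its moves:
(0,3): L (options (0,2)(W), (0,1)(W) are all W)
(1,3): L (options (1,2)(W), (1,1)(W), (0,2)(W) are all W)
(2,3): L (options (2,2)(W), (2,1)(W), (1,2)(W) are all W)
(3,3): L (options (3,2)(W), (3,1)(W), (2,2)(W) are all W)
(4,3): L (options (4,2)(W), (4,1)(W), (3,2)(W) are all W)
(5,2): L (options (0,2)(W), (5,1)(W), (5,0)(W), (4,1)(W) are all W)
(5,5): L (options (0,5)(W), (5,4)(W), (5,3)(W), (5,0)(W), (4,4)(W) are all W)
Every other cell has at least one move into one of the L cells above, so it is W.
L cells per row: a=0: 2, a=1: 2, a=2: 2, a=3: 2, a=4: 2, a=5: 2; total 12.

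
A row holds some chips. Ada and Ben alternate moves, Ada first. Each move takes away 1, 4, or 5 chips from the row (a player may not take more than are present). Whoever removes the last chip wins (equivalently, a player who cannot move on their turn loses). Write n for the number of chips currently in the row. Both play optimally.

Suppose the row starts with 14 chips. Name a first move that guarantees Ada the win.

Use the standard recursion: the mover loses at a terminal position; elsewhere, the mover wins exactly when some move hands the opponent an L position.
n=0: no move → L
n=1: can move to 0, which is L ⇒ W
n=2: the only move is to 1(W), a W ⇒ L
n=3: can move to 2, which is L ⇒ W
n=4: can move to 0, which is L ⇒ W
n=5: can move to 0, which is L ⇒ W
n=6: can move to 2, which is L ⇒ W
n=7: can move to 2, which is L ⇒ W
n=8: moves to 7(W), 4(W), 3(W); every one is W ⇒ L
n=9: can move to 8, which is L ⇒ W
n=10: moves to 9(W), 6(W), 5(W); every one is W ⇒ L
n=11: can move to 10, which is L ⇒ W
n=12: can move to 8, which is L ⇒ W
n=13: can move to 8, which is L ⇒ W
n=14: can move to 10, which is L ⇒ W
From 14, the L positions reachable in one move are: 10.

Remove 4, leaving 10.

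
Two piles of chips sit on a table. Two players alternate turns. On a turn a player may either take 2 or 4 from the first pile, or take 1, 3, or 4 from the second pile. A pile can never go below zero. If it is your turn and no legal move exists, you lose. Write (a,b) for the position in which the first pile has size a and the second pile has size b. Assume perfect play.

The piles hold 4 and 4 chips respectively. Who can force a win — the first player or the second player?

The second player wins.

Label each position W (a win for the player to move) or L (a loss). A position with no legal move is L; any other position is W exactly when some move reaches an L, and L when every move reaches a W.
No move ever increases a pile, so every position that can arise here has a ≤ 4 and b ≤ 4; it is enough to label the cells with 0 ≤ a ≤ 4 and 0 ≤ b ≤ 4.
Every move lowers a or b (never raises either), so fill the grid row by row in increasing a, and left to right within a row: each cell's successors are then already labelled.
      b=0  b=1  b=2  b=3  b=4
a=0:    L    W    L    W    W
a=1:    L    W    L    W    W
a=2:    W    L    W    L    W
a=3:    W    L    W    L    W
a=4:    W    W    W    W    L
Cells with no legal move (terminal, hence L): (0,0), (1,0).
The remaining L cells, each justified by listing all of its moves:
(0,2): →(0,1)(W) only, which is W, so L
(1,2): →(1,1)(W) only, which is W, so L
(2,1): →(0,1)(W), (2,0)(W) — all W, so L
(2,3): →(0,3)(W), (2,2)(W), (2,0)(W) — all W, so L
(3,1): →(1,1)(W), (3,0)(W) — all W, so L
(3,3): →(1,3)(W), (3,2)(W), (3,0)(W) — all W, so L
(4,4): →(2,4)(W), (0,4)(W), (4,3)(W), (4,1)(W), (4,0)(W) — all W, so L
Every other cell has at least one move into one of the L cells above, so it is W.
Every move from (4,4) reaches a W position, so the mover loses.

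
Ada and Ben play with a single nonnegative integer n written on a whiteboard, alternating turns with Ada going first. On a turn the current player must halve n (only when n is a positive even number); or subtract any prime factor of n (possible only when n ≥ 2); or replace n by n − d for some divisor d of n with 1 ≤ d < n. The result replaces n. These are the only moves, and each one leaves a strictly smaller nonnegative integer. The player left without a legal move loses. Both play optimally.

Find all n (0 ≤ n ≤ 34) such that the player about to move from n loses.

0, 1, 4, 9, 14, 20, 26, 32

Work bottom-up. With no move the player to move loses. Otherwise the position is W if at least one move leads to an L position for the opponent, and L if every move leads to a W.
n=0: no move → L
n=1: no move → L
n=2: →0(L), so W
n=3: →0(L), so W
n=4: →2(W), 3(W) — all W, so L
n=5: →0(L), so W
n=6: →4(L), so W
n=7: →0(L), so W
n=8: →4(L), so W
n=9: →6(W), 8(W) — all W, so L
n=10: →9(L), so W
n=11: →0(L), so W
n=12: →9(L), so W
n=13: →0(L), so W
n=14: →7(W), 12(W), 13(W) — all W, so L
n=15: →14(L), so W
n=16: →14(L), so W
n=17: →0(L), so W
n=18: →9(L), so W
n=19: →0(L), so W
n=20: →10(W), 15(W), 16(W), 18(W), 19(W) — all W, so L
n=21: →14(L), so W
n=22: →20(L), so W
n=23: →0(L), so W
n=24: →20(L), so W
n=25: →20(L), so W
n=26: →13(W), 24(W), 25(W) — all W, so L
n=27: →26(L), so W
n=28: →14(L), so W
n=29: →0(L), so W
n=30: →20(L), so W
n=31: →0(L), so W
n=32: →16(W), 24(W), 28(W), 30(W), 31(W) — all W, so L
n=33: →32(L), so W
n=34: →32(L), so W
Reading off the rows marked L gives the requested list; there are 8 such values of n.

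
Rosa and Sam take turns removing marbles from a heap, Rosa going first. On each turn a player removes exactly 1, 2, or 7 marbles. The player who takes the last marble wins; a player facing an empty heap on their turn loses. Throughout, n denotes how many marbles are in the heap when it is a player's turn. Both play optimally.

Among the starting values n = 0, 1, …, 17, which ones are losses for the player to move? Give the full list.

0, 3, 6, 9, 12, 15

Label each position W (a win for the player to move) or L (a loss). A position with no legal move is L; any other position is W exactly when some move reaches an L, and L when every move reaches a W.
n=0: no move → L
n=1: reaches L-position 0 → W
n=2: reaches L-position 0 → W
n=3: only reaches 2(W), 1(W), all W → L
n=4: reaches L-position 3 → W
n=5: reaches L-position 3 → W
n=6: only reaches 5(W), 4(W), all W → L
n=7: reaches L-position 6 → W
n=8: reaches L-position 6 → W
n=9: only reaches 8(W), 7(W), 2(W), all W → L
n=10: reaches L-position 9 → W
n=11: reaches L-position 9 → W
n=12: only reaches 11(W), 10(W), 5(W), all W → L
n=13: reaches L-position 12 → W
n=14: reaches L-position 12 → W
n=15: only reaches 14(W), 13(W), 8(W), all W → L
n=16: reaches L-position 15 → W
n=17: reaches L-position 15 → W
The losing starting values of n are exactly the entries labelled L in this table (6 of them).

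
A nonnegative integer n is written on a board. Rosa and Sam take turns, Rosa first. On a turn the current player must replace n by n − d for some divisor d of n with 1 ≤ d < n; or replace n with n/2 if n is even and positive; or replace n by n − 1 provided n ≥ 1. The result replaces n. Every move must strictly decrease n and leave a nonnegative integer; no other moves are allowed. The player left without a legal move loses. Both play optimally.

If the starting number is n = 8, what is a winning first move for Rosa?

Positions with no move are L. A position that does have a move is losing for the player to move precisely when every available move leads to a winning position for the opponent. Fill in the labels:
n=0: no move → L
n=1: reaches L-position 0 → W
n=2: only reaches 1(W), which is W → L
n=3: reaches L-position 2 → W
n=4: reaches L-position 2 → W
n=5: only reaches 4(W), which is W → L
n=6: reaches L-position 5 → W
n=7: only reaches 6(W), which is W → L
n=8: reaches L-position 7 → W
From 8, the L positions reachable in one move are: 7.

Move to 7.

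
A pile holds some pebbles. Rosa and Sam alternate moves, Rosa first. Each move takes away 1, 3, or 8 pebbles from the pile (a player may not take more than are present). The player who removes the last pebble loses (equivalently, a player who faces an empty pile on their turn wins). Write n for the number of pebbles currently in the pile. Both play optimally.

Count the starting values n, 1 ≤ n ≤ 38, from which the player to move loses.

15

Use the standard recursion: the mover wins at a terminal position; elsewhere, the mover wins exactly when some move hands the opponent an L position.
n=0: no move; the opponent has just taken the last pebble and therefore loses → W
n=1: the only move is to 0(W), a W ⇒ L
n=2: can move to 1, which is L ⇒ W
n=3: moves to 2(W), 0(W); every one is W ⇒ L
n=4: can move to 3, which is L ⇒ W
n=5: moves to 4(W), 2(W); every one is W ⇒ L
n=6: can move to 5, which is L ⇒ W
n=7: moves to 6(W), 4(W); every one is W ⇒ L
n=8: can move to 7, which is L ⇒ W
n=9: can move to 1, which is L ⇒ W
n=10: can move to 7, which is L ⇒ W
n=11: can move to 3, which is L ⇒ W
n=12: moves to 11(W), 9(W), 4(W); every one is W ⇒ L
n=13: can move to 12, which is L ⇒ W
n=14: moves to 13(W), 11(W), 6(W); every one is W ⇒ L
n=15: can move to 14, which is L ⇒ W
n=16: moves to 15(W), 13(W), 8(W); every one is W ⇒ L
n=17: can move to 16, which is L ⇒ W
n=18: moves to 17(W), 15(W), 10(W); every one is W ⇒ L
n=19: can move to 18, which is L ⇒ W
n=20: can move to 12, which is L ⇒ W
n=21: can move to 18, which is L ⇒ W
n=22: can move to 14, which is L ⇒ W
n=23: moves to 22(W), 20(W), 15(W); every one is W ⇒ L
n=24: can move to 23, which is L ⇒ W
n=25: moves to 24(W), 22(W), 17(W); every one is W ⇒ L
n=26: can move to 25, which is L ⇒ W
n=27: moves to 26(W), 24(W), 19(W); every one is W ⇒ L
n=28: can move to 27, which is L ⇒ W
n=29: moves to 28(W), 26(W), 21(W); every one is W ⇒ L
n=30: can move to 29, which is L ⇒ W
n=31: can move to 23, which is L ⇒ W
n=32: can move to 29, which is L ⇒ W
n=33: can move to 25, which is L ⇒ W
n=34: moves to 33(W), 31(W), 26(W); every one is W ⇒ L
n=35: can move to 34, which is L ⇒ W
n=36: moves to 35(W), 33(W), 28(W); every one is W ⇒ L
n=37: can move to 36, which is L ⇒ W
n=38: moves to 37(W), 35(W), 30(W); every one is W ⇒ L
L entries with 1 ≤ n ≤ 38 (the range starts at n=1): n = 1, 3, 5, 7, 12, 14, 16, 18, 23, 25, 27, 29, 34, 36, 38; that makes 15.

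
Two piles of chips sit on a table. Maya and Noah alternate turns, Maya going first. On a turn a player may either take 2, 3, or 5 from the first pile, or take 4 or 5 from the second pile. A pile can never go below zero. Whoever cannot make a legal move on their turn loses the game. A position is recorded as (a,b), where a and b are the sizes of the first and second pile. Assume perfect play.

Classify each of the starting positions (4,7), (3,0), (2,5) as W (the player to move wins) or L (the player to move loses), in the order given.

(4,7): W, (3,0): W, (2,5): L

Use the standard recursion: the mover loses at a terminal position; elsewhere, the mover wins exactly when some move hands the opponent an L position.
No move ever increases a pile, so every position that can arise here has a ≤ 4 and b ≤ 7; it is enough to label the cells with 0 ≤ a ≤ 4 and 0 ≤ b ≤ 7.
Every move lowers a or b (never raises either), so fill the grid row by row in increasing a, and left to right within a row: each cell's successors are then already labelled.
      b=0  b=1  b=2  b=3  b=4  b=5  b=6  b=7
a=0:    L    L    L    L    W    W    W    W
a=1:    L    L    L    L    W    W    W    W
a=2:    W    W    W    W    L    L    L    L
a=3:    W    W    W    W    L    L    L    L
a=4:    W    W    W    W    W    W    W    W
Cells with no legal move (terminal, hence L): (0,0), (0,1), (0,2), (0,3), (1,0), (1,1), (1,2), (1,3).
The remaining L cells, each justified by listing all of its moves:
(2,4): moves to (0,4)(W), (2,0)(W); every one is W ⇒ L
(2,5): moves to (0,5)(W), (2,1)(W), (2,0)(W); every one is W ⇒ L
(2,6): moves to (0,6)(W), (2,2)(W), (2,1)(W); every one is W ⇒ L
(2,7): moves to (0,7)(W), (2,3)(W), (2,2)(W); every one is W ⇒ L
(3,4): moves to (1,4)(W), (0,4)(W), (3,0)(W); every one is W ⇒ L
(3,5): moves to (1,5)(W), (0,5)(W), (3,1)(W), (3,0)(W); every one is W ⇒ L
(3,6): moves to (1,6)(W), (0,6)(W), (3,2)(W), (3,1)(W); every one is W ⇒ L
(3,7): moves to (1,7)(W), (0,7)(W), (3,3)(W), (3,2)(W); every one is W ⇒ L
Every other cell has at least one move into one of the L cells above, so it is W.
(4,7): the move to (2,7) reaches an L cell, so W
(3,0): the move to (1,0) reaches an L cell, so W
(2,5): one of the L cells justified above, so L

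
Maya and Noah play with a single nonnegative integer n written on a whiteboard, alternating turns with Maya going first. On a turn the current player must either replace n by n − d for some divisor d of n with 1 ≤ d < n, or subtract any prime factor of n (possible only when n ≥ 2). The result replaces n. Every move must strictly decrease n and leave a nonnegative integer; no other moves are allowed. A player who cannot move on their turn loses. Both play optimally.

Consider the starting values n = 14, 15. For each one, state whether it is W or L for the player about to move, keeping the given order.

14: L, 15: W

Positions with no move are L. A position that does have a move is losing for the player to move precisely when every available move leads to a winning position for the opponent. Fill in the labels:
n=0: no move → L
n=1: no move → L
n=2: can move to 0, which is L ⇒ W
n=3: can move to 0, which is L ⇒ W
n=4: moves to 2(W), 3(W); every one is W ⇒ L
n=5: can move to 0, which is L ⇒ W
n=6: can move to 4, which is L ⇒ W
n=7: can move to 0, which is L ⇒ W
n=8: can move to 4, which is L ⇒ W
n=9: moves to 6(W), 8(W); every one is W ⇒ L
n=10: can move to 9, which is L ⇒ W
n=11: can move to 0, which is L ⇒ W
n=12: can move to 9, which is L ⇒ W
n=13: can move to 0, which is L ⇒ W
n=14: moves to 7(W), 12(W), 13(W); every one is W ⇒ L
n=15: can move to 14, which is L ⇒ W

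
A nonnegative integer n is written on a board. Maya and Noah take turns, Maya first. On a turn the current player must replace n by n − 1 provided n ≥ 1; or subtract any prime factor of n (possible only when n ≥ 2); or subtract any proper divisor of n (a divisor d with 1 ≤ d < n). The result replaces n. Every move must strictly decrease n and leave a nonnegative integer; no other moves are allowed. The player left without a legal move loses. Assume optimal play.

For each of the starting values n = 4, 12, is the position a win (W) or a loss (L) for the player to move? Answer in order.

Label each position W (a win for the player to move) or L (a loss). A position with no legal move is L; any other position is W exactly when some move reaches an L, and L when every move reaches a W.
n=0: no move → L
n=1: →0(L), so W
n=2: →0(L), so W
n=3: →0(L), so W
n=4: →2(W), 3(W) — all W, so L
n=5: →0(L), so W
n=6: →4(L), so W
n=7: →0(L), so W
n=8: →4(L), so W
n=9: →6(W), 8(W) — all W, so L
n=10: →9(L), so W
n=11: →0(L), so W
n=12: →9(L), so W

4: L, 12: W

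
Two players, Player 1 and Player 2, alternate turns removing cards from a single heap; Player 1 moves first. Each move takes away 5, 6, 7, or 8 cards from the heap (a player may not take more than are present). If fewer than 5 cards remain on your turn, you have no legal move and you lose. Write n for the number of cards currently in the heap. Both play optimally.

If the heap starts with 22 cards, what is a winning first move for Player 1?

Remove 5, leaving 17.

Compute win/loss labels from the base case upward. A position with no move is L. Any other position is W if it can reach an L in one move, else L.
n=0: no move → L
n=1: no move → L
n=2: no move → L
n=3: no move → L
n=4: no move → L
n=5: can move to 0, which is L ⇒ W
n=6: can move to 1, which is L ⇒ W
n=7: can move to 2, which is L ⇒ W
n=8: can move to 3, which is L ⇒ W
n=9: can move to 4, which is L ⇒ W
n=10: can move to 4, which is L ⇒ W
n=11: can move to 4, which is L ⇒ W
n=12: can move to 4, which is L ⇒ W
n=13: moves to 8(W), 7(W), 6(W), 5(W); every one is W ⇒ L
n=14: moves to 9(W), 8(W), 7(W), 6(W); every one is W ⇒ L
n=15: moves to 10(W), 9(W), 8(W), 7(W); every one is W ⇒ L
n=16: moves to 11(W), 10(W), 9(W), 8(W); every one is W ⇒ L
n=17: moves to 12(W), 11(W), 10(W), 9(W); every one is W ⇒ L
n=18: can move to 13, which is L ⇒ W
n=19: can move to 14, which is L ⇒ W
n=20: can move to 15, which is L ⇒ W
n=21: can move to 16, which is L ⇒ W
n=22: can move to 17, which is L ⇒ W
From 22, the L positions reachable in one move are: 17, 16, 15, 14. Any move reaching one of these is winning.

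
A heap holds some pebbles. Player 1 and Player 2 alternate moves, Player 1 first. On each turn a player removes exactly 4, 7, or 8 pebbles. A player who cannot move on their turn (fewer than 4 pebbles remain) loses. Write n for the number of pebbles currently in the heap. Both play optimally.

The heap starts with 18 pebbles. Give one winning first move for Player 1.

Positions with no move are L. A position that does have a move is losing for the player to move precisely when every available move leads to a winning position for the opponent. Fill in the labels:
n=0: no move → L
n=1: no move → L
n=2: no move → L
n=3: no move → L
n=4: reaches L-position 0 → W
n=5: reaches L-position 1 → W
n=6: reaches L-position 2 → W
n=7: reaches L-position 3 → W
n=8: reaches L-position 1 → W
n=9: reaches L-position 2 → W
n=10: reaches L-position 3 → W
n=11: reaches L-position 3 → W
n=12: only reaches 8(W), 5(W), 4(W), all W → L
n=13: only reaches 9(W), 6(W), 5(W), all W → L
n=14: only reaches 10(W), 7(W), 6(W), all W → L
n=15: only reaches 11(W), 8(W), 7(W), all W → L
n=16: reaches L-position 12 → W
n=17: reaches L-position 13 → W
n=18: reaches L-position 14 → W
From 18, the L positions reachable in one move are: 14.

Remove 4, leaving 14.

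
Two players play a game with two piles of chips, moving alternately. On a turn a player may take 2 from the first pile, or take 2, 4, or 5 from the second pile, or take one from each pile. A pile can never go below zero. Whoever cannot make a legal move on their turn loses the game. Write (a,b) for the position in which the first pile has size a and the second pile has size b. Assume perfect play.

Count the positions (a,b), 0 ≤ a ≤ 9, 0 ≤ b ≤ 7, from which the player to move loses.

26

Work bottom-up. With no move the player to move loses. Otherwise the position is W if at least one move leads to an L position for the opponent, and L if every move leads to a W.
Every move lowers a or b (never raises either), so fill the grid row by row in increasing a, and left to right within a row: each cell's successors are then already labelled.
      b=0  b=1  b=2  b=3  b=4  b=5  b=6  b=7
a=0:    L    L    W    W    W    W    W    L
a=1:    L    W    W    L    W    W    L    W
a=2:    W    W    L    L    W    W    W    W
a=3:    W    L    L    W    W    W    W    W
a=4:    L    L    W    W    W    W    W    L
a=5:    L    W    W    L    W    W    L    W
a=6:    W    W    L    L    W    W    W    W
a=7:    W    L    L    W    W    W    W    W
a=8:    L    L    W    W    W    W    W    L
a=9:    L    W    W    L    W    W    L    W
Cells with no legal move (terminal, hence L): (0,0), (0,1), (1,0).
The remaining L cells, each justified by listing all of its moves:
(0,7): moves to (0,5)(W), (0,3)(W), (0,2)(W); every one is W ⇒ L
(1,3): moves to (1,1)(W), (0,2)(W); every one is W ⇒ L
(1,6): moves to (1,4)(W), (1,2)(W), (1,1)(W), (0,5)(W); every one is W ⇒ L
(2,2): moves to (0,2)(W), (2,0)(W), (1,1)(W); every one is W ⇒ L
(2,3): moves to (0,3)(W), (2,1)(W), (1,2)(W); every one is W ⇒ L
(3,1): moves to (1,1)(W), (2,0)(W); every one is W ⇒ L
(3,2): moves to (1,2)(W), (3,0)(W), (2,1)(W); every one is W ⇒ L
(4,0): the only move is to (2,0)(W), a W ⇒ L
(4,1): moves to (2,1)(W), (3,0)(W); every one is W ⇒ L
(4,7): moves to (2,7)(W), (4,5)(W), (4,3)(W), (4,2)(W), (3,6)(W); every one is W ⇒ L
(5,0): the only move is to (3,0)(W), a W ⇒ L
(5,3): moves to (3,3)(W), (5,1)(W), (4,2)(W); every one is W ⇒ L
(5,6): moves to (3,6)(W), (5,4)(W), (5,2)(W), (5,1)(W), (4,5)(W); every one is W ⇒ L
(6,2): moves to (4,2)(W), (6,0)(W), (5,1)(W); every one is W ⇒ L
(6,3): moves to (4,3)(W), (6,1)(W), (5,2)(W); every one is W ⇒ L
(7,1): moves to (5,1)(W), (6,0)(W); every one is W ⇒ L
(7,2): moves to (5,2)(W), (7,0)(W), (6,1)(W); every one is W ⇒ L
(8,0): the only move is to (6,0)(W), a W ⇒ L
(8,1): moves to (6,1)(W), (7,0)(W); every one is W ⇒ L
(8,7): moves to (6,7)(W), (8,5)(W), (8,3)(W), (8,2)(W), (7,6)(W); every one is W ⇒ L
(9,0): the only move is to (7,0)(W), a W ⇒ L
(9,3): moves to (7,3)(W), (9,1)(W), (8,2)(W); every one is W ⇒ L
(9,6): moves to (7,6)(W), (9,4)(W), (9,2)(W), (9,1)(W), (8,5)(W); every one is W ⇒ L
Every other cell has at least one move into one of the L cells above, so it is W.
L cells per row: a=0: 3, a=1: 3, a=2: 2, a=3: 2, a=4: 3, a=5: 3, a=6: 2, a=7: 2, a=8: 3, a=9: 3; total 26.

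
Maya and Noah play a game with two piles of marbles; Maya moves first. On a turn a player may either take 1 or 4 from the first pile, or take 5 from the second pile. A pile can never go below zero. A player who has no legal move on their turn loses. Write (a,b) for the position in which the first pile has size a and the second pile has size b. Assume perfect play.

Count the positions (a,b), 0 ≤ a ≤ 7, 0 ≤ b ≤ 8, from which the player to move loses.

Label each position W (a win for the player to move) or L (a loss). A position with no legal move is L; any other position is W exactly when some move reaches an L, and L when every move reaches a W.
Every move lowers a or b (never raises either), so fill the grid row by row in increasing a, and left to right within a row: each cell's successors are then already labelled.
      b=0  b=1  b=2  b=3  b=4  b=5  b=6  b=7  b=8
a=0:    L    L    L    L    L    W    W    W    W
a=1:    W    W    W    W    W    L    L    L    L
a=2:    L    L    L    L    L    W    W    W    W
a=3:    W    W    W    W    W    L    L    L    L
a=4:    W    W    W    W    W    W    W    W    W
a=5:    L    L    L    L    L    W    W    W    W
a=6:    W    W    W    W    W    L    L    L    L
a=7:    L    L    L    L    L    W    W    W    W
Cells with no legal move (terminal, hence L): (0,0), (0,1), (0,2), (0,3), (0,4).
The remaining L cells, each justified by listing all of its moves:
(1,5): →(0,5)(W), (1,0)(W) — all W, so L
(1,6): →(0,6)(W), (1,1)(W) — all W, so L
(1,7): →(0,7)(W), (1,2)(W) — all W, so L
(1,8): →(0,8)(W), (1,3)(W) — all W, so L
(2,0): →(1,0)(W) only, which is W, so L
(2,1): →(1,1)(W) only, which is W, so L
(2,2): →(1,2)(W) only, which is W, so L
(2,3): →(1,3)(W) only, which is W, so L
(2,4): →(1,4)(W) only, which is W, so L
(3,5): →(2,5)(W), (3,0)(W) — all W, so L
(3,6): →(2,6)(W), (3,1)(W) — all W, so L
(3,7): →(2,7)(W), (3,2)(W) — all W, so L
(3,8): →(2,8)(W), (3,3)(W) — all W, so L
(5,0): →(4,0)(W), (1,0)(W) — all W, so L
(5,1): →(4,1)(W), (1,1)(W) — all W, so L
(5,2): →(4,2)(W), (1,2)(W) — all W, so L
(5,3): →(4,3)(W), (1,3)(W) — all W, so L
(5,4): →(4,4)(W), (1,4)(W) — all W, so L
(6,5): →(5,5)(W), (2,5)(W), (6,0)(W) — all W, so L
(6,6): →(5,6)(W), (2,6)(W), (6,1)(W) — all W, so L
(6,7): →(5,7)(W), (2,7)(W), (6,2)(W) — all W, so L
(6,8): →(5,8)(W), (2,8)(W), (6,3)(W) — all W, so L
(7,0): →(6,0)(W), (3,0)(W) — all W, so L
(7,1): →(6,1)(W), (3,1)(W) — all W, so L
(7,2): →(6,2)(W), (3,2)(W) — all W, so L
(7,3): →(6,3)(W), (3,3)(W) — all W, so L
(7,4): →(6,4)(W), (3,4)(W) — all W, so L
Every other cell has at least one move into one of the L cells above, so it is W.
L cells per row: a=0: 5, a=1: 4, a=2: 5, a=3: 4, a=4: 0, a=5: 5, a=6: 4, a=7: 5; total 32.

32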